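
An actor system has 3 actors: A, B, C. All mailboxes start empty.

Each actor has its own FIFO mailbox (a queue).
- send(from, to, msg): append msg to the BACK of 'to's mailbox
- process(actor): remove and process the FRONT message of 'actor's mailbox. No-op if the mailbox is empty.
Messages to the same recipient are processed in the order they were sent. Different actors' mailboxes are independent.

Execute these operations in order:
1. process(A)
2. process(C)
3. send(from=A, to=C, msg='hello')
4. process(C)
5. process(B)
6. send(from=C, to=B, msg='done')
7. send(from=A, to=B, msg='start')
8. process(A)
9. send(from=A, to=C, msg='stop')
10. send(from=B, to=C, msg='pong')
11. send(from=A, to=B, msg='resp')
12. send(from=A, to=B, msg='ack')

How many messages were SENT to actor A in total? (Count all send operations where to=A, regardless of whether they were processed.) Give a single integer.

Answer: 0

Derivation:
After 1 (process(A)): A:[] B:[] C:[]
After 2 (process(C)): A:[] B:[] C:[]
After 3 (send(from=A, to=C, msg='hello')): A:[] B:[] C:[hello]
After 4 (process(C)): A:[] B:[] C:[]
After 5 (process(B)): A:[] B:[] C:[]
After 6 (send(from=C, to=B, msg='done')): A:[] B:[done] C:[]
After 7 (send(from=A, to=B, msg='start')): A:[] B:[done,start] C:[]
After 8 (process(A)): A:[] B:[done,start] C:[]
After 9 (send(from=A, to=C, msg='stop')): A:[] B:[done,start] C:[stop]
After 10 (send(from=B, to=C, msg='pong')): A:[] B:[done,start] C:[stop,pong]
After 11 (send(from=A, to=B, msg='resp')): A:[] B:[done,start,resp] C:[stop,pong]
After 12 (send(from=A, to=B, msg='ack')): A:[] B:[done,start,resp,ack] C:[stop,pong]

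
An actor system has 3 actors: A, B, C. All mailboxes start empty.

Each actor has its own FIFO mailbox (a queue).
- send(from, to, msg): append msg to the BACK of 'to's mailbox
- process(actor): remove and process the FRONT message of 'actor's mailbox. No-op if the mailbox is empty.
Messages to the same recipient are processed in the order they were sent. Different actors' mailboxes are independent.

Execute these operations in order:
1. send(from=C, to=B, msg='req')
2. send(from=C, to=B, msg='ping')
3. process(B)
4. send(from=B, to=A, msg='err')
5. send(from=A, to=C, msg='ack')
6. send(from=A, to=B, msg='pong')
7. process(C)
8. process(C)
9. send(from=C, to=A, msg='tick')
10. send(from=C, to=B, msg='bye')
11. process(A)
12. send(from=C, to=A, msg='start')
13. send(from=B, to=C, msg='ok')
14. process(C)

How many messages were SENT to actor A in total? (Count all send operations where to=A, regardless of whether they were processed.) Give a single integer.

Answer: 3

Derivation:
After 1 (send(from=C, to=B, msg='req')): A:[] B:[req] C:[]
After 2 (send(from=C, to=B, msg='ping')): A:[] B:[req,ping] C:[]
After 3 (process(B)): A:[] B:[ping] C:[]
After 4 (send(from=B, to=A, msg='err')): A:[err] B:[ping] C:[]
After 5 (send(from=A, to=C, msg='ack')): A:[err] B:[ping] C:[ack]
After 6 (send(from=A, to=B, msg='pong')): A:[err] B:[ping,pong] C:[ack]
After 7 (process(C)): A:[err] B:[ping,pong] C:[]
After 8 (process(C)): A:[err] B:[ping,pong] C:[]
After 9 (send(from=C, to=A, msg='tick')): A:[err,tick] B:[ping,pong] C:[]
After 10 (send(from=C, to=B, msg='bye')): A:[err,tick] B:[ping,pong,bye] C:[]
After 11 (process(A)): A:[tick] B:[ping,pong,bye] C:[]
After 12 (send(from=C, to=A, msg='start')): A:[tick,start] B:[ping,pong,bye] C:[]
After 13 (send(from=B, to=C, msg='ok')): A:[tick,start] B:[ping,pong,bye] C:[ok]
After 14 (process(C)): A:[tick,start] B:[ping,pong,bye] C:[]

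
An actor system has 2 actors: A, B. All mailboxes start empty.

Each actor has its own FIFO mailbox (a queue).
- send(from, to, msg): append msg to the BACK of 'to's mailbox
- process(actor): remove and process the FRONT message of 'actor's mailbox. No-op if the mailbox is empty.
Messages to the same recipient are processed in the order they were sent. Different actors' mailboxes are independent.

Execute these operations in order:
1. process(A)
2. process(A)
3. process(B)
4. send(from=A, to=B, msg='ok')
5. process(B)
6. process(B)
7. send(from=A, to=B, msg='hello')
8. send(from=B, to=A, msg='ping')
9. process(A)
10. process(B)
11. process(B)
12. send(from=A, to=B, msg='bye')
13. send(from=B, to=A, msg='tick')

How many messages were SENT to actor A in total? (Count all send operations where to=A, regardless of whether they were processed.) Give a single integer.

Answer: 2

Derivation:
After 1 (process(A)): A:[] B:[]
After 2 (process(A)): A:[] B:[]
After 3 (process(B)): A:[] B:[]
After 4 (send(from=A, to=B, msg='ok')): A:[] B:[ok]
After 5 (process(B)): A:[] B:[]
After 6 (process(B)): A:[] B:[]
After 7 (send(from=A, to=B, msg='hello')): A:[] B:[hello]
After 8 (send(from=B, to=A, msg='ping')): A:[ping] B:[hello]
After 9 (process(A)): A:[] B:[hello]
After 10 (process(B)): A:[] B:[]
After 11 (process(B)): A:[] B:[]
After 12 (send(from=A, to=B, msg='bye')): A:[] B:[bye]
After 13 (send(from=B, to=A, msg='tick')): A:[tick] B:[bye]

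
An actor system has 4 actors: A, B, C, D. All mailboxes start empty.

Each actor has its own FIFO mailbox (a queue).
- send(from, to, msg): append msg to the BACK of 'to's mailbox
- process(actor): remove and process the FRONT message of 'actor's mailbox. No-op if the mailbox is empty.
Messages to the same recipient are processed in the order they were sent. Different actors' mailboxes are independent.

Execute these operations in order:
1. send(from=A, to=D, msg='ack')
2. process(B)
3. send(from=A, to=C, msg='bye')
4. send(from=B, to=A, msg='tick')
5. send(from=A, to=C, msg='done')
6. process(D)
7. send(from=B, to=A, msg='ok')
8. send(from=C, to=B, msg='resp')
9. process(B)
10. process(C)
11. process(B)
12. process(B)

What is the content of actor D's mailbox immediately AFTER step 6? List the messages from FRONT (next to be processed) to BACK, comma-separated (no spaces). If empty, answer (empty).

After 1 (send(from=A, to=D, msg='ack')): A:[] B:[] C:[] D:[ack]
After 2 (process(B)): A:[] B:[] C:[] D:[ack]
After 3 (send(from=A, to=C, msg='bye')): A:[] B:[] C:[bye] D:[ack]
After 4 (send(from=B, to=A, msg='tick')): A:[tick] B:[] C:[bye] D:[ack]
After 5 (send(from=A, to=C, msg='done')): A:[tick] B:[] C:[bye,done] D:[ack]
After 6 (process(D)): A:[tick] B:[] C:[bye,done] D:[]

(empty)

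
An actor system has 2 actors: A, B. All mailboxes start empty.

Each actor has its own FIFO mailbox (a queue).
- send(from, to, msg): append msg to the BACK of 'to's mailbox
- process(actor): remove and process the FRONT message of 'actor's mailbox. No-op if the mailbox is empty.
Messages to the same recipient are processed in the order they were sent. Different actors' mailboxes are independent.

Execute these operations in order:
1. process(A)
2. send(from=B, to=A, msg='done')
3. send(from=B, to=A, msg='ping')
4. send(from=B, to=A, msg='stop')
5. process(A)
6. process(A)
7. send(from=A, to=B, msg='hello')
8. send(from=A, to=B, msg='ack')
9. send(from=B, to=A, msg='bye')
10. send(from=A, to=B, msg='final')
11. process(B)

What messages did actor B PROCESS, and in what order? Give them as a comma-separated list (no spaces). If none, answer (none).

After 1 (process(A)): A:[] B:[]
After 2 (send(from=B, to=A, msg='done')): A:[done] B:[]
After 3 (send(from=B, to=A, msg='ping')): A:[done,ping] B:[]
After 4 (send(from=B, to=A, msg='stop')): A:[done,ping,stop] B:[]
After 5 (process(A)): A:[ping,stop] B:[]
After 6 (process(A)): A:[stop] B:[]
After 7 (send(from=A, to=B, msg='hello')): A:[stop] B:[hello]
After 8 (send(from=A, to=B, msg='ack')): A:[stop] B:[hello,ack]
After 9 (send(from=B, to=A, msg='bye')): A:[stop,bye] B:[hello,ack]
After 10 (send(from=A, to=B, msg='final')): A:[stop,bye] B:[hello,ack,final]
After 11 (process(B)): A:[stop,bye] B:[ack,final]

Answer: hello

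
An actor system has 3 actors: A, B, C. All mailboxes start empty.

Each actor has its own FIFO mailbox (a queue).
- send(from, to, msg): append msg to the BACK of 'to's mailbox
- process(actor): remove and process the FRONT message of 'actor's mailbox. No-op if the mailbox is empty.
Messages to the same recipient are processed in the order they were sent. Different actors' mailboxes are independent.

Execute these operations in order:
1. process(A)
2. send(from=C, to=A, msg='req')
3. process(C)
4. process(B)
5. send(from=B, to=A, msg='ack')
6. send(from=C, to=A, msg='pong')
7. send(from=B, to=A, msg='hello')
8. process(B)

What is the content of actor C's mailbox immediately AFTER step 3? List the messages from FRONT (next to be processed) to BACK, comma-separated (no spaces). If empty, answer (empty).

After 1 (process(A)): A:[] B:[] C:[]
After 2 (send(from=C, to=A, msg='req')): A:[req] B:[] C:[]
After 3 (process(C)): A:[req] B:[] C:[]

(empty)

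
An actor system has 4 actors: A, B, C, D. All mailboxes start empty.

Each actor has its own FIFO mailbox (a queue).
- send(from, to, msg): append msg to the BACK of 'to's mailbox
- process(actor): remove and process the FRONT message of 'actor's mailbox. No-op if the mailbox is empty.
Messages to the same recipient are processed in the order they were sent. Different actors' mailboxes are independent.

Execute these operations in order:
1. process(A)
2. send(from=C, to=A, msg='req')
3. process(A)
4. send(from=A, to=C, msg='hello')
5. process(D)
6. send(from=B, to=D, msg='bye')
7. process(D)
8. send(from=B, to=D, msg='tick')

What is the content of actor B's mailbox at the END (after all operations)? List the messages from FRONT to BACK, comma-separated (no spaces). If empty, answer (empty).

Answer: (empty)

Derivation:
After 1 (process(A)): A:[] B:[] C:[] D:[]
After 2 (send(from=C, to=A, msg='req')): A:[req] B:[] C:[] D:[]
After 3 (process(A)): A:[] B:[] C:[] D:[]
After 4 (send(from=A, to=C, msg='hello')): A:[] B:[] C:[hello] D:[]
After 5 (process(D)): A:[] B:[] C:[hello] D:[]
After 6 (send(from=B, to=D, msg='bye')): A:[] B:[] C:[hello] D:[bye]
After 7 (process(D)): A:[] B:[] C:[hello] D:[]
After 8 (send(from=B, to=D, msg='tick')): A:[] B:[] C:[hello] D:[tick]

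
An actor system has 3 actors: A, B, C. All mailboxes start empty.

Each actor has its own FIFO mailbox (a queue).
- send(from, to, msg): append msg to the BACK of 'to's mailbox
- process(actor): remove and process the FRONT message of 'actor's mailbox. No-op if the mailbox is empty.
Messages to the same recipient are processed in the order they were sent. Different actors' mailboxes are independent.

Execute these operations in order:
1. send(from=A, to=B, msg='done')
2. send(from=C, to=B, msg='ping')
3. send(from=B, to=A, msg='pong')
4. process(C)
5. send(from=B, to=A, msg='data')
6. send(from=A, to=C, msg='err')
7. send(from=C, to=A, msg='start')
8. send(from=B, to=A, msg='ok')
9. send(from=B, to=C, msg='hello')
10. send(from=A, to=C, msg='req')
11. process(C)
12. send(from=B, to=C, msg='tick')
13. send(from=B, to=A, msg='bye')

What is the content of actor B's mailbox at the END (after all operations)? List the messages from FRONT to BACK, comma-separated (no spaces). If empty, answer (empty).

Answer: done,ping

Derivation:
After 1 (send(from=A, to=B, msg='done')): A:[] B:[done] C:[]
After 2 (send(from=C, to=B, msg='ping')): A:[] B:[done,ping] C:[]
After 3 (send(from=B, to=A, msg='pong')): A:[pong] B:[done,ping] C:[]
After 4 (process(C)): A:[pong] B:[done,ping] C:[]
After 5 (send(from=B, to=A, msg='data')): A:[pong,data] B:[done,ping] C:[]
After 6 (send(from=A, to=C, msg='err')): A:[pong,data] B:[done,ping] C:[err]
After 7 (send(from=C, to=A, msg='start')): A:[pong,data,start] B:[done,ping] C:[err]
After 8 (send(from=B, to=A, msg='ok')): A:[pong,data,start,ok] B:[done,ping] C:[err]
After 9 (send(from=B, to=C, msg='hello')): A:[pong,data,start,ok] B:[done,ping] C:[err,hello]
After 10 (send(from=A, to=C, msg='req')): A:[pong,data,start,ok] B:[done,ping] C:[err,hello,req]
After 11 (process(C)): A:[pong,data,start,ok] B:[done,ping] C:[hello,req]
After 12 (send(from=B, to=C, msg='tick')): A:[pong,data,start,ok] B:[done,ping] C:[hello,req,tick]
After 13 (send(from=B, to=A, msg='bye')): A:[pong,data,start,ok,bye] B:[done,ping] C:[hello,req,tick]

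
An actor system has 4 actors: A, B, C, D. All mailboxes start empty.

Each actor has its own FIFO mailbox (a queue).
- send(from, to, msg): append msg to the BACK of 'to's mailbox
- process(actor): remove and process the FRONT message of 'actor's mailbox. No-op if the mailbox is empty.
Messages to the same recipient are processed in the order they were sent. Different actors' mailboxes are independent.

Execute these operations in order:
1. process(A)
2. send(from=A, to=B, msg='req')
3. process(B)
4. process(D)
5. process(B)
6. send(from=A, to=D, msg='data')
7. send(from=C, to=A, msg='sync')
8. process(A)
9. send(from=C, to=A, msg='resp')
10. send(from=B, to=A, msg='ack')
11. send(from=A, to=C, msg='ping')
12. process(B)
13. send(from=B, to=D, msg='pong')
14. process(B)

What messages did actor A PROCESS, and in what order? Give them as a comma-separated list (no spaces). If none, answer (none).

After 1 (process(A)): A:[] B:[] C:[] D:[]
After 2 (send(from=A, to=B, msg='req')): A:[] B:[req] C:[] D:[]
After 3 (process(B)): A:[] B:[] C:[] D:[]
After 4 (process(D)): A:[] B:[] C:[] D:[]
After 5 (process(B)): A:[] B:[] C:[] D:[]
After 6 (send(from=A, to=D, msg='data')): A:[] B:[] C:[] D:[data]
After 7 (send(from=C, to=A, msg='sync')): A:[sync] B:[] C:[] D:[data]
After 8 (process(A)): A:[] B:[] C:[] D:[data]
After 9 (send(from=C, to=A, msg='resp')): A:[resp] B:[] C:[] D:[data]
After 10 (send(from=B, to=A, msg='ack')): A:[resp,ack] B:[] C:[] D:[data]
After 11 (send(from=A, to=C, msg='ping')): A:[resp,ack] B:[] C:[ping] D:[data]
After 12 (process(B)): A:[resp,ack] B:[] C:[ping] D:[data]
After 13 (send(from=B, to=D, msg='pong')): A:[resp,ack] B:[] C:[ping] D:[data,pong]
After 14 (process(B)): A:[resp,ack] B:[] C:[ping] D:[data,pong]

Answer: sync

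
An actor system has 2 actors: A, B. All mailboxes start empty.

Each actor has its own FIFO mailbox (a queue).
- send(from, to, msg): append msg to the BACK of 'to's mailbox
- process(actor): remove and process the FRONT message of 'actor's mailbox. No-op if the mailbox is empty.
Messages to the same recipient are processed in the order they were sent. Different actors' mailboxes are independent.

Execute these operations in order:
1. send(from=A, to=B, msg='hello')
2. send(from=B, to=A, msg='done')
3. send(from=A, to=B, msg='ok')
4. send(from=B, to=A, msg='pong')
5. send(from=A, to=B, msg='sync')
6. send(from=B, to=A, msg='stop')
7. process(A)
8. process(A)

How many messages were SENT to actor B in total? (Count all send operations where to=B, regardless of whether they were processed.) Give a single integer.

After 1 (send(from=A, to=B, msg='hello')): A:[] B:[hello]
After 2 (send(from=B, to=A, msg='done')): A:[done] B:[hello]
After 3 (send(from=A, to=B, msg='ok')): A:[done] B:[hello,ok]
After 4 (send(from=B, to=A, msg='pong')): A:[done,pong] B:[hello,ok]
After 5 (send(from=A, to=B, msg='sync')): A:[done,pong] B:[hello,ok,sync]
After 6 (send(from=B, to=A, msg='stop')): A:[done,pong,stop] B:[hello,ok,sync]
After 7 (process(A)): A:[pong,stop] B:[hello,ok,sync]
After 8 (process(A)): A:[stop] B:[hello,ok,sync]

Answer: 3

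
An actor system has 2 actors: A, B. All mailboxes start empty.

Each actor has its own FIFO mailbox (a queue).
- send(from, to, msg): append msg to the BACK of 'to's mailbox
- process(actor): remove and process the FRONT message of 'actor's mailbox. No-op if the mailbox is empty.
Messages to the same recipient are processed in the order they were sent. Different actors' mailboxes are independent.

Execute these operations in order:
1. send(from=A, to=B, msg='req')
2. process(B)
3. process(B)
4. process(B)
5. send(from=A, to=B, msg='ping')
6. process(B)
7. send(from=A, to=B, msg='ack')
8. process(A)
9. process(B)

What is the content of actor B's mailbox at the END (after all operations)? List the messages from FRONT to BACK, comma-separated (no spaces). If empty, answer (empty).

After 1 (send(from=A, to=B, msg='req')): A:[] B:[req]
After 2 (process(B)): A:[] B:[]
After 3 (process(B)): A:[] B:[]
After 4 (process(B)): A:[] B:[]
After 5 (send(from=A, to=B, msg='ping')): A:[] B:[ping]
After 6 (process(B)): A:[] B:[]
After 7 (send(from=A, to=B, msg='ack')): A:[] B:[ack]
After 8 (process(A)): A:[] B:[ack]
After 9 (process(B)): A:[] B:[]

Answer: (empty)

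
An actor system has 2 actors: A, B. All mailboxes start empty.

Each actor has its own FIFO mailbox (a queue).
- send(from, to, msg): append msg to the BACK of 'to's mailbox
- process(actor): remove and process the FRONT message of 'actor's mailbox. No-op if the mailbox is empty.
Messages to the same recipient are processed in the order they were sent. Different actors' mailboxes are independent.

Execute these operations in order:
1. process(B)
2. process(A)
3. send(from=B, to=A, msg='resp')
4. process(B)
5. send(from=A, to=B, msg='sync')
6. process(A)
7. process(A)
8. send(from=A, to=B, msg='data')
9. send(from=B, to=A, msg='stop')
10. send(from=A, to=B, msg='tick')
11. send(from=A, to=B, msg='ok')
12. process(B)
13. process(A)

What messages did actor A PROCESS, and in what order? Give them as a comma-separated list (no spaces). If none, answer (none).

Answer: resp,stop

Derivation:
After 1 (process(B)): A:[] B:[]
After 2 (process(A)): A:[] B:[]
After 3 (send(from=B, to=A, msg='resp')): A:[resp] B:[]
After 4 (process(B)): A:[resp] B:[]
After 5 (send(from=A, to=B, msg='sync')): A:[resp] B:[sync]
After 6 (process(A)): A:[] B:[sync]
After 7 (process(A)): A:[] B:[sync]
After 8 (send(from=A, to=B, msg='data')): A:[] B:[sync,data]
After 9 (send(from=B, to=A, msg='stop')): A:[stop] B:[sync,data]
After 10 (send(from=A, to=B, msg='tick')): A:[stop] B:[sync,data,tick]
After 11 (send(from=A, to=B, msg='ok')): A:[stop] B:[sync,data,tick,ok]
After 12 (process(B)): A:[stop] B:[data,tick,ok]
After 13 (process(A)): A:[] B:[data,tick,ok]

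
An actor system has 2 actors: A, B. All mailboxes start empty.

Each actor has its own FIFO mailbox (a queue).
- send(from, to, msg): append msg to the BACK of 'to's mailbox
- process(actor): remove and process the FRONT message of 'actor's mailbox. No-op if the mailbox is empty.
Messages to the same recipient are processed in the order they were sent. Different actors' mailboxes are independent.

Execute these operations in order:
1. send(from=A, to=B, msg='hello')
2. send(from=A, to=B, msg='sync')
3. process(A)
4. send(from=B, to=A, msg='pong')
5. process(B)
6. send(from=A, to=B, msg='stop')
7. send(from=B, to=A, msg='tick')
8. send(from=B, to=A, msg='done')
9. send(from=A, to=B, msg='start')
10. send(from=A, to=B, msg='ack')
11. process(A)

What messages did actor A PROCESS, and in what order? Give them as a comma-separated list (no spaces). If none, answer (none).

Answer: pong

Derivation:
After 1 (send(from=A, to=B, msg='hello')): A:[] B:[hello]
After 2 (send(from=A, to=B, msg='sync')): A:[] B:[hello,sync]
After 3 (process(A)): A:[] B:[hello,sync]
After 4 (send(from=B, to=A, msg='pong')): A:[pong] B:[hello,sync]
After 5 (process(B)): A:[pong] B:[sync]
After 6 (send(from=A, to=B, msg='stop')): A:[pong] B:[sync,stop]
After 7 (send(from=B, to=A, msg='tick')): A:[pong,tick] B:[sync,stop]
After 8 (send(from=B, to=A, msg='done')): A:[pong,tick,done] B:[sync,stop]
After 9 (send(from=A, to=B, msg='start')): A:[pong,tick,done] B:[sync,stop,start]
After 10 (send(from=A, to=B, msg='ack')): A:[pong,tick,done] B:[sync,stop,start,ack]
After 11 (process(A)): A:[tick,done] B:[sync,stop,start,ack]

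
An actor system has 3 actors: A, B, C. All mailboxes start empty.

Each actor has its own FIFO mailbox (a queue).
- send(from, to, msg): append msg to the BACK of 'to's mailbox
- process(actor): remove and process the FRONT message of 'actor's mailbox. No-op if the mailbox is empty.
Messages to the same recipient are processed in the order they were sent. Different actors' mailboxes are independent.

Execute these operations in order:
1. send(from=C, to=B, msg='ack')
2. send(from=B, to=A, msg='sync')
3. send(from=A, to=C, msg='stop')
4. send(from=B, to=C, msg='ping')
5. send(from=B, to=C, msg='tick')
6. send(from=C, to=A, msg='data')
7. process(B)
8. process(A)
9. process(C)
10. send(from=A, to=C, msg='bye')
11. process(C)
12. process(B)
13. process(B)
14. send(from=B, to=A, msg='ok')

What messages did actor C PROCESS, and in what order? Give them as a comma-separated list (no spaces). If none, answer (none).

After 1 (send(from=C, to=B, msg='ack')): A:[] B:[ack] C:[]
After 2 (send(from=B, to=A, msg='sync')): A:[sync] B:[ack] C:[]
After 3 (send(from=A, to=C, msg='stop')): A:[sync] B:[ack] C:[stop]
After 4 (send(from=B, to=C, msg='ping')): A:[sync] B:[ack] C:[stop,ping]
After 5 (send(from=B, to=C, msg='tick')): A:[sync] B:[ack] C:[stop,ping,tick]
After 6 (send(from=C, to=A, msg='data')): A:[sync,data] B:[ack] C:[stop,ping,tick]
After 7 (process(B)): A:[sync,data] B:[] C:[stop,ping,tick]
After 8 (process(A)): A:[data] B:[] C:[stop,ping,tick]
After 9 (process(C)): A:[data] B:[] C:[ping,tick]
After 10 (send(from=A, to=C, msg='bye')): A:[data] B:[] C:[ping,tick,bye]
After 11 (process(C)): A:[data] B:[] C:[tick,bye]
After 12 (process(B)): A:[data] B:[] C:[tick,bye]
After 13 (process(B)): A:[data] B:[] C:[tick,bye]
After 14 (send(from=B, to=A, msg='ok')): A:[data,ok] B:[] C:[tick,bye]

Answer: stop,ping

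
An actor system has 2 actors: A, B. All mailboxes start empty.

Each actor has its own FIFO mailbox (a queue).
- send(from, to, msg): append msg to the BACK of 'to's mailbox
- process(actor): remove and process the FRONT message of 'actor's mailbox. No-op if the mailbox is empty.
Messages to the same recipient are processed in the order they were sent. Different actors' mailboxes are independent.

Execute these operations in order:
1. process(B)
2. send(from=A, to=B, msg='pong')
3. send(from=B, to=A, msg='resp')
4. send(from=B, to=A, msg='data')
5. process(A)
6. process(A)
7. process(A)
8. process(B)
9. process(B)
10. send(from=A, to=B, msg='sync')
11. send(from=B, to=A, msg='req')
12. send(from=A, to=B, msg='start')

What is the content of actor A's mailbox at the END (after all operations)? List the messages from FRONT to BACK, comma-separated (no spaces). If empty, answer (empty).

After 1 (process(B)): A:[] B:[]
After 2 (send(from=A, to=B, msg='pong')): A:[] B:[pong]
After 3 (send(from=B, to=A, msg='resp')): A:[resp] B:[pong]
After 4 (send(from=B, to=A, msg='data')): A:[resp,data] B:[pong]
After 5 (process(A)): A:[data] B:[pong]
After 6 (process(A)): A:[] B:[pong]
After 7 (process(A)): A:[] B:[pong]
After 8 (process(B)): A:[] B:[]
After 9 (process(B)): A:[] B:[]
After 10 (send(from=A, to=B, msg='sync')): A:[] B:[sync]
After 11 (send(from=B, to=A, msg='req')): A:[req] B:[sync]
After 12 (send(from=A, to=B, msg='start')): A:[req] B:[sync,start]

Answer: req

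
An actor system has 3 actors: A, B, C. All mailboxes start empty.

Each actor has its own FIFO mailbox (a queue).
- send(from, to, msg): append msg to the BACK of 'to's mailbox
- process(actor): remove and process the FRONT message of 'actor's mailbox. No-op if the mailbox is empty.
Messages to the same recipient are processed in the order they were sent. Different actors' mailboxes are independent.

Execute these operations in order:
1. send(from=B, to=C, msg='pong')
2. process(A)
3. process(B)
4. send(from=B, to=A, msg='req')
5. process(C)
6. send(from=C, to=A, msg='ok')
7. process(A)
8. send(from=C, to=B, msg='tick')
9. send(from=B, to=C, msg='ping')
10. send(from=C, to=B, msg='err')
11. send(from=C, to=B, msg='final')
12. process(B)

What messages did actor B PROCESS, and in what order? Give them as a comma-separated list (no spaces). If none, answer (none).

Answer: tick

Derivation:
After 1 (send(from=B, to=C, msg='pong')): A:[] B:[] C:[pong]
After 2 (process(A)): A:[] B:[] C:[pong]
After 3 (process(B)): A:[] B:[] C:[pong]
After 4 (send(from=B, to=A, msg='req')): A:[req] B:[] C:[pong]
After 5 (process(C)): A:[req] B:[] C:[]
After 6 (send(from=C, to=A, msg='ok')): A:[req,ok] B:[] C:[]
After 7 (process(A)): A:[ok] B:[] C:[]
After 8 (send(from=C, to=B, msg='tick')): A:[ok] B:[tick] C:[]
After 9 (send(from=B, to=C, msg='ping')): A:[ok] B:[tick] C:[ping]
After 10 (send(from=C, to=B, msg='err')): A:[ok] B:[tick,err] C:[ping]
After 11 (send(from=C, to=B, msg='final')): A:[ok] B:[tick,err,final] C:[ping]
After 12 (process(B)): A:[ok] B:[err,final] C:[ping]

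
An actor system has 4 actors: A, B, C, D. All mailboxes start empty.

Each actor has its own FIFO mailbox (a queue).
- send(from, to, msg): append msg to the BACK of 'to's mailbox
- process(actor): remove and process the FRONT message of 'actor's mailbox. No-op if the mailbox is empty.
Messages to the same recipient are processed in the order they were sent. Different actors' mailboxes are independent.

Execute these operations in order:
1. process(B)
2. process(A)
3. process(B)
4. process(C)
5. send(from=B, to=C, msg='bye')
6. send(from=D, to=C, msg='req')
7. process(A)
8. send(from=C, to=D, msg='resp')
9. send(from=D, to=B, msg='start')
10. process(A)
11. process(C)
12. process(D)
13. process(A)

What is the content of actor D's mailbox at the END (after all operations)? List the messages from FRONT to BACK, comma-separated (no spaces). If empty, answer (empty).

Answer: (empty)

Derivation:
After 1 (process(B)): A:[] B:[] C:[] D:[]
After 2 (process(A)): A:[] B:[] C:[] D:[]
After 3 (process(B)): A:[] B:[] C:[] D:[]
After 4 (process(C)): A:[] B:[] C:[] D:[]
After 5 (send(from=B, to=C, msg='bye')): A:[] B:[] C:[bye] D:[]
After 6 (send(from=D, to=C, msg='req')): A:[] B:[] C:[bye,req] D:[]
After 7 (process(A)): A:[] B:[] C:[bye,req] D:[]
After 8 (send(from=C, to=D, msg='resp')): A:[] B:[] C:[bye,req] D:[resp]
After 9 (send(from=D, to=B, msg='start')): A:[] B:[start] C:[bye,req] D:[resp]
After 10 (process(A)): A:[] B:[start] C:[bye,req] D:[resp]
After 11 (process(C)): A:[] B:[start] C:[req] D:[resp]
After 12 (process(D)): A:[] B:[start] C:[req] D:[]
After 13 (process(A)): A:[] B:[start] C:[req] D:[]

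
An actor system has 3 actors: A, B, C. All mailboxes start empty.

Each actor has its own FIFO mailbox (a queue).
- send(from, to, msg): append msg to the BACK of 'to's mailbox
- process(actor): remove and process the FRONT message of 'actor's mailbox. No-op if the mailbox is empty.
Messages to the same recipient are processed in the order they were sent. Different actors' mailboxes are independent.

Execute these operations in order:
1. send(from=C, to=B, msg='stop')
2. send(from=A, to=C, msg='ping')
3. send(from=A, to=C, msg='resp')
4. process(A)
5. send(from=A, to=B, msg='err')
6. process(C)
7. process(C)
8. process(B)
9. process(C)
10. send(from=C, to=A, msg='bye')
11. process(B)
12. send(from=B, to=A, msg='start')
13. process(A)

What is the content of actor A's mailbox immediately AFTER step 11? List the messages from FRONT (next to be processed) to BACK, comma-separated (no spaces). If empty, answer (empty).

After 1 (send(from=C, to=B, msg='stop')): A:[] B:[stop] C:[]
After 2 (send(from=A, to=C, msg='ping')): A:[] B:[stop] C:[ping]
After 3 (send(from=A, to=C, msg='resp')): A:[] B:[stop] C:[ping,resp]
After 4 (process(A)): A:[] B:[stop] C:[ping,resp]
After 5 (send(from=A, to=B, msg='err')): A:[] B:[stop,err] C:[ping,resp]
After 6 (process(C)): A:[] B:[stop,err] C:[resp]
After 7 (process(C)): A:[] B:[stop,err] C:[]
After 8 (process(B)): A:[] B:[err] C:[]
After 9 (process(C)): A:[] B:[err] C:[]
After 10 (send(from=C, to=A, msg='bye')): A:[bye] B:[err] C:[]
After 11 (process(B)): A:[bye] B:[] C:[]

bye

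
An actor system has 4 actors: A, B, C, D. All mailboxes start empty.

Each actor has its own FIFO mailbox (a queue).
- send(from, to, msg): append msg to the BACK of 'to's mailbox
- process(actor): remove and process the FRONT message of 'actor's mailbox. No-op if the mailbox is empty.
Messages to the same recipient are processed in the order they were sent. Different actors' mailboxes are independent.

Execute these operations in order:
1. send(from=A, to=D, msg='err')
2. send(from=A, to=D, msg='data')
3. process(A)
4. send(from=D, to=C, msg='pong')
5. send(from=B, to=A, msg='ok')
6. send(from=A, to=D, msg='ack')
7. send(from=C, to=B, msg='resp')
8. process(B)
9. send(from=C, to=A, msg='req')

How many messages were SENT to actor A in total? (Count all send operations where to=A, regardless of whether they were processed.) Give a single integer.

Answer: 2

Derivation:
After 1 (send(from=A, to=D, msg='err')): A:[] B:[] C:[] D:[err]
After 2 (send(from=A, to=D, msg='data')): A:[] B:[] C:[] D:[err,data]
After 3 (process(A)): A:[] B:[] C:[] D:[err,data]
After 4 (send(from=D, to=C, msg='pong')): A:[] B:[] C:[pong] D:[err,data]
After 5 (send(from=B, to=A, msg='ok')): A:[ok] B:[] C:[pong] D:[err,data]
After 6 (send(from=A, to=D, msg='ack')): A:[ok] B:[] C:[pong] D:[err,data,ack]
After 7 (send(from=C, to=B, msg='resp')): A:[ok] B:[resp] C:[pong] D:[err,data,ack]
After 8 (process(B)): A:[ok] B:[] C:[pong] D:[err,data,ack]
After 9 (send(from=C, to=A, msg='req')): A:[ok,req] B:[] C:[pong] D:[err,data,ack]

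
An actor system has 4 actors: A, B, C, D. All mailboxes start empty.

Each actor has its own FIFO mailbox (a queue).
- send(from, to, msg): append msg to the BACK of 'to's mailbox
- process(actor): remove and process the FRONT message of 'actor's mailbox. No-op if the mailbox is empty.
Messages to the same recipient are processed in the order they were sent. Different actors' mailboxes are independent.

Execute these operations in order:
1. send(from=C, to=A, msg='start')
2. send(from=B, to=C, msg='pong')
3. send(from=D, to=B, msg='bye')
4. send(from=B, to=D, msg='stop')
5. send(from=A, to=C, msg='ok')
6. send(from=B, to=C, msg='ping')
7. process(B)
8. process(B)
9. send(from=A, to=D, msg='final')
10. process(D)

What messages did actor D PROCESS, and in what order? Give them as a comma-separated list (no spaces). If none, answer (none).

After 1 (send(from=C, to=A, msg='start')): A:[start] B:[] C:[] D:[]
After 2 (send(from=B, to=C, msg='pong')): A:[start] B:[] C:[pong] D:[]
After 3 (send(from=D, to=B, msg='bye')): A:[start] B:[bye] C:[pong] D:[]
After 4 (send(from=B, to=D, msg='stop')): A:[start] B:[bye] C:[pong] D:[stop]
After 5 (send(from=A, to=C, msg='ok')): A:[start] B:[bye] C:[pong,ok] D:[stop]
After 6 (send(from=B, to=C, msg='ping')): A:[start] B:[bye] C:[pong,ok,ping] D:[stop]
After 7 (process(B)): A:[start] B:[] C:[pong,ok,ping] D:[stop]
After 8 (process(B)): A:[start] B:[] C:[pong,ok,ping] D:[stop]
After 9 (send(from=A, to=D, msg='final')): A:[start] B:[] C:[pong,ok,ping] D:[stop,final]
After 10 (process(D)): A:[start] B:[] C:[pong,ok,ping] D:[final]

Answer: stop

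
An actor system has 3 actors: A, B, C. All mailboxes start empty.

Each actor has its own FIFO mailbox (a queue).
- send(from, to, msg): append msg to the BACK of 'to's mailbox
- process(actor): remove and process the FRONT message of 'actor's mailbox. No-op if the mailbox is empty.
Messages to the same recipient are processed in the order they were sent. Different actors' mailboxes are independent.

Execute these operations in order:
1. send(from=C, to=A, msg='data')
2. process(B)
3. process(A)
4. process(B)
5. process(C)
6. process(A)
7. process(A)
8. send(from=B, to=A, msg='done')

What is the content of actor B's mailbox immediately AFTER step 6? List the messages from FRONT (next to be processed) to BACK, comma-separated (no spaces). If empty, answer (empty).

After 1 (send(from=C, to=A, msg='data')): A:[data] B:[] C:[]
After 2 (process(B)): A:[data] B:[] C:[]
After 3 (process(A)): A:[] B:[] C:[]
After 4 (process(B)): A:[] B:[] C:[]
After 5 (process(C)): A:[] B:[] C:[]
After 6 (process(A)): A:[] B:[] C:[]

(empty)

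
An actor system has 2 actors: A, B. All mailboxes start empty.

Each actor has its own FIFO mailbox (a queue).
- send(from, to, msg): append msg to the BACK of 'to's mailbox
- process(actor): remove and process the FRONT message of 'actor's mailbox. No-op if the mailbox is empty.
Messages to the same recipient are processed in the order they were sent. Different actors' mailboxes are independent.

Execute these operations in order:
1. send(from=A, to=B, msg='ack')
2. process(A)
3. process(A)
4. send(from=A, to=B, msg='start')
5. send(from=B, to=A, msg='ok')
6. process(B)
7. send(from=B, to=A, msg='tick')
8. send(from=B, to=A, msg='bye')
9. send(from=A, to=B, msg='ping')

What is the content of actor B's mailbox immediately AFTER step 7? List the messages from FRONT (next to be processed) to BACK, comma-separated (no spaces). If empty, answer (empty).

After 1 (send(from=A, to=B, msg='ack')): A:[] B:[ack]
After 2 (process(A)): A:[] B:[ack]
After 3 (process(A)): A:[] B:[ack]
After 4 (send(from=A, to=B, msg='start')): A:[] B:[ack,start]
After 5 (send(from=B, to=A, msg='ok')): A:[ok] B:[ack,start]
After 6 (process(B)): A:[ok] B:[start]
After 7 (send(from=B, to=A, msg='tick')): A:[ok,tick] B:[start]

start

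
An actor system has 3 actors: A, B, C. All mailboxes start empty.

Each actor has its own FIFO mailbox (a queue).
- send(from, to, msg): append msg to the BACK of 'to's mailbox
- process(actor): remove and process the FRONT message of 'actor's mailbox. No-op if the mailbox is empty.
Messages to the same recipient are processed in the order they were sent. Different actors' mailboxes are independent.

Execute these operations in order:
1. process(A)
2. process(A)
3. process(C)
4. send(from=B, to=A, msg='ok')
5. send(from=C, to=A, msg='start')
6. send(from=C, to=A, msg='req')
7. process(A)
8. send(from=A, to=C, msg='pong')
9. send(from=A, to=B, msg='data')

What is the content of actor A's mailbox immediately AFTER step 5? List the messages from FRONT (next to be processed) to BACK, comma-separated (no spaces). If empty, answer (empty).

After 1 (process(A)): A:[] B:[] C:[]
After 2 (process(A)): A:[] B:[] C:[]
After 3 (process(C)): A:[] B:[] C:[]
After 4 (send(from=B, to=A, msg='ok')): A:[ok] B:[] C:[]
After 5 (send(from=C, to=A, msg='start')): A:[ok,start] B:[] C:[]

ok,start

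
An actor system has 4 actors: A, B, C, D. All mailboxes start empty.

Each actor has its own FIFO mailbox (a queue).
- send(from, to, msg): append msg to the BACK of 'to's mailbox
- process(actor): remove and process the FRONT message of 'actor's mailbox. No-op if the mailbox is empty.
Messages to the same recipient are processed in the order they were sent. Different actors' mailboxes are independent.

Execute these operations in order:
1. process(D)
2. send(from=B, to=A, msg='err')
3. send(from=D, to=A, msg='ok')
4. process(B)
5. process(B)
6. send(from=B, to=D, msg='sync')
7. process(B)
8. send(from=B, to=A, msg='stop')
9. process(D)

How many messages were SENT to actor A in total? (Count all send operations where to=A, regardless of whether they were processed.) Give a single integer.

After 1 (process(D)): A:[] B:[] C:[] D:[]
After 2 (send(from=B, to=A, msg='err')): A:[err] B:[] C:[] D:[]
After 3 (send(from=D, to=A, msg='ok')): A:[err,ok] B:[] C:[] D:[]
After 4 (process(B)): A:[err,ok] B:[] C:[] D:[]
After 5 (process(B)): A:[err,ok] B:[] C:[] D:[]
After 6 (send(from=B, to=D, msg='sync')): A:[err,ok] B:[] C:[] D:[sync]
After 7 (process(B)): A:[err,ok] B:[] C:[] D:[sync]
After 8 (send(from=B, to=A, msg='stop')): A:[err,ok,stop] B:[] C:[] D:[sync]
After 9 (process(D)): A:[err,ok,stop] B:[] C:[] D:[]

Answer: 3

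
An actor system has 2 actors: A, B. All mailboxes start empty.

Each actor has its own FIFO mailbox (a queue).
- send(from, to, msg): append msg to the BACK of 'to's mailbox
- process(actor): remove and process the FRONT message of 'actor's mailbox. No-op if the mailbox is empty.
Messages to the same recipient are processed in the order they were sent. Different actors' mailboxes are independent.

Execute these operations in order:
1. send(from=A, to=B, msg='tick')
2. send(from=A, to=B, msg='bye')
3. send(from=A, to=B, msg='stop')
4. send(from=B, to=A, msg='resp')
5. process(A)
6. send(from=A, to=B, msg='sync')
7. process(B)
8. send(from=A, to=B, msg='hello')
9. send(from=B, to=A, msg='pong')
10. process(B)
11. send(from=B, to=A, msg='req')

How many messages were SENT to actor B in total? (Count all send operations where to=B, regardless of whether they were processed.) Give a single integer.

Answer: 5

Derivation:
After 1 (send(from=A, to=B, msg='tick')): A:[] B:[tick]
After 2 (send(from=A, to=B, msg='bye')): A:[] B:[tick,bye]
After 3 (send(from=A, to=B, msg='stop')): A:[] B:[tick,bye,stop]
After 4 (send(from=B, to=A, msg='resp')): A:[resp] B:[tick,bye,stop]
After 5 (process(A)): A:[] B:[tick,bye,stop]
After 6 (send(from=A, to=B, msg='sync')): A:[] B:[tick,bye,stop,sync]
After 7 (process(B)): A:[] B:[bye,stop,sync]
After 8 (send(from=A, to=B, msg='hello')): A:[] B:[bye,stop,sync,hello]
After 9 (send(from=B, to=A, msg='pong')): A:[pong] B:[bye,stop,sync,hello]
After 10 (process(B)): A:[pong] B:[stop,sync,hello]
After 11 (send(from=B, to=A, msg='req')): A:[pong,req] B:[stop,sync,hello]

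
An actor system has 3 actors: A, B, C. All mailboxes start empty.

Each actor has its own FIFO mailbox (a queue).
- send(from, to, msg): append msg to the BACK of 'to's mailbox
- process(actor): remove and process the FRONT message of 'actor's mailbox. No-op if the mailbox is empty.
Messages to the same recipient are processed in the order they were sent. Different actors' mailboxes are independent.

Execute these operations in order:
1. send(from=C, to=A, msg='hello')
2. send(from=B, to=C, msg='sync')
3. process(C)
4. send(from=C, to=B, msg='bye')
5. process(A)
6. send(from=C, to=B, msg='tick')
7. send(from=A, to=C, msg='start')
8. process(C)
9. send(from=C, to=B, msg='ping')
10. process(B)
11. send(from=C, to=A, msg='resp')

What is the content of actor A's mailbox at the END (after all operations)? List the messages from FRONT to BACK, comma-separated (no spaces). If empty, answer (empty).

After 1 (send(from=C, to=A, msg='hello')): A:[hello] B:[] C:[]
After 2 (send(from=B, to=C, msg='sync')): A:[hello] B:[] C:[sync]
After 3 (process(C)): A:[hello] B:[] C:[]
After 4 (send(from=C, to=B, msg='bye')): A:[hello] B:[bye] C:[]
After 5 (process(A)): A:[] B:[bye] C:[]
After 6 (send(from=C, to=B, msg='tick')): A:[] B:[bye,tick] C:[]
After 7 (send(from=A, to=C, msg='start')): A:[] B:[bye,tick] C:[start]
After 8 (process(C)): A:[] B:[bye,tick] C:[]
After 9 (send(from=C, to=B, msg='ping')): A:[] B:[bye,tick,ping] C:[]
After 10 (process(B)): A:[] B:[tick,ping] C:[]
After 11 (send(from=C, to=A, msg='resp')): A:[resp] B:[tick,ping] C:[]

Answer: resp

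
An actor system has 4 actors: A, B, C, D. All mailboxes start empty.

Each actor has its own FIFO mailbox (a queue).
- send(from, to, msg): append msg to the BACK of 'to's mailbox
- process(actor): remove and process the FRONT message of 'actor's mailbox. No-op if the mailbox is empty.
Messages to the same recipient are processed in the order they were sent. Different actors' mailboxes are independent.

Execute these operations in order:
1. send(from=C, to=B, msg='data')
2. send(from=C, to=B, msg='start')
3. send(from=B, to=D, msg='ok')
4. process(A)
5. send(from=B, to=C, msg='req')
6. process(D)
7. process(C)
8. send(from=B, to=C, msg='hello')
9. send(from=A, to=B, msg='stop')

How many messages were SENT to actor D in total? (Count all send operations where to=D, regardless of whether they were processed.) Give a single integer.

Answer: 1

Derivation:
After 1 (send(from=C, to=B, msg='data')): A:[] B:[data] C:[] D:[]
After 2 (send(from=C, to=B, msg='start')): A:[] B:[data,start] C:[] D:[]
After 3 (send(from=B, to=D, msg='ok')): A:[] B:[data,start] C:[] D:[ok]
After 4 (process(A)): A:[] B:[data,start] C:[] D:[ok]
After 5 (send(from=B, to=C, msg='req')): A:[] B:[data,start] C:[req] D:[ok]
After 6 (process(D)): A:[] B:[data,start] C:[req] D:[]
After 7 (process(C)): A:[] B:[data,start] C:[] D:[]
After 8 (send(from=B, to=C, msg='hello')): A:[] B:[data,start] C:[hello] D:[]
After 9 (send(from=A, to=B, msg='stop')): A:[] B:[data,start,stop] C:[hello] D:[]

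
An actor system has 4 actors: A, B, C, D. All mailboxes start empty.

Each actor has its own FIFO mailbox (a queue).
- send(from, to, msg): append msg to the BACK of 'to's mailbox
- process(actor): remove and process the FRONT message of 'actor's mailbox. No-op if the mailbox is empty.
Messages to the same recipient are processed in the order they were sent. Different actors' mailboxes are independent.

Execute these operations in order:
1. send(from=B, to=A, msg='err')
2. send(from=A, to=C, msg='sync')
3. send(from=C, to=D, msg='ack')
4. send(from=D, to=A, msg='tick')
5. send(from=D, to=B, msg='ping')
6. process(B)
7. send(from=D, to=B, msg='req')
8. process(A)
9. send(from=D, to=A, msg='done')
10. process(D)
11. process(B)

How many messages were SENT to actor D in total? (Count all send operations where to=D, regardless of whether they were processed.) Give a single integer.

After 1 (send(from=B, to=A, msg='err')): A:[err] B:[] C:[] D:[]
After 2 (send(from=A, to=C, msg='sync')): A:[err] B:[] C:[sync] D:[]
After 3 (send(from=C, to=D, msg='ack')): A:[err] B:[] C:[sync] D:[ack]
After 4 (send(from=D, to=A, msg='tick')): A:[err,tick] B:[] C:[sync] D:[ack]
After 5 (send(from=D, to=B, msg='ping')): A:[err,tick] B:[ping] C:[sync] D:[ack]
After 6 (process(B)): A:[err,tick] B:[] C:[sync] D:[ack]
After 7 (send(from=D, to=B, msg='req')): A:[err,tick] B:[req] C:[sync] D:[ack]
After 8 (process(A)): A:[tick] B:[req] C:[sync] D:[ack]
After 9 (send(from=D, to=A, msg='done')): A:[tick,done] B:[req] C:[sync] D:[ack]
After 10 (process(D)): A:[tick,done] B:[req] C:[sync] D:[]
After 11 (process(B)): A:[tick,done] B:[] C:[sync] D:[]

Answer: 1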